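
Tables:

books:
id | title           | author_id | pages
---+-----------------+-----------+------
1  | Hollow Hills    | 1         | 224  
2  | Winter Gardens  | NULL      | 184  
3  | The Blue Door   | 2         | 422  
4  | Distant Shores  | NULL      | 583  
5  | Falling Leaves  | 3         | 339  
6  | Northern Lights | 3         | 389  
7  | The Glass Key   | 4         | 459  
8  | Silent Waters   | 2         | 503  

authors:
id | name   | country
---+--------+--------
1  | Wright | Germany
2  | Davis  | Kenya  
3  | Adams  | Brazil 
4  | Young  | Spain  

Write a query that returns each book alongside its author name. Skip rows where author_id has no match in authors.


INNER JOIN keeps only books rows whose author_id matches an id in authors. Walk through each book:
  - book 1 (Hollow Hills): author_id=1 -> matches Wright
  - book 2 (Winter Gardens): author_id=NULL, no match -> dropped
  - book 3 (The Blue Door): author_id=2 -> matches Davis
  - book 4 (Distant Shores): author_id=NULL, no match -> dropped
  - book 5 (Falling Leaves): author_id=3 -> matches Adams
  - book 6 (Northern Lights): author_id=3 -> matches Adams
  - book 7 (The Glass Key): author_id=4 -> matches Young
  - book 8 (Silent Waters): author_id=2 -> matches Davis
So 2 of 8 rows are dropped.

SQL:
SELECT a.title, b.name AS author
FROM books a
INNER JOIN authors b ON a.author_id = b.id

Result:
title           | author
----------------+-------
Hollow Hills    | Wright
The Blue Door   | Davis 
Falling Leaves  | Adams 
Northern Lights | Adams 
The Glass Key   | Young 
Silent Waters   | Davis 


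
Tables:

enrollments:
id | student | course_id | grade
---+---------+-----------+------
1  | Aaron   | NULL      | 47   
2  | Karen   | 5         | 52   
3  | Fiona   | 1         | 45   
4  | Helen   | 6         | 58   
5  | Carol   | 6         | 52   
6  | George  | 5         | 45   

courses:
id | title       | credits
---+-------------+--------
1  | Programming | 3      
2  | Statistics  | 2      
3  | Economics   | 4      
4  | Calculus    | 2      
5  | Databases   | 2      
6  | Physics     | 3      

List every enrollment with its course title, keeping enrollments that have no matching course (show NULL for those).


LEFT JOIN keeps every row from enrollments (the left table); where course_id has no match in courses, the course columns become NULL. Walk through each enrollment:
  - enrollment 1 (Aaron): course_id=NULL, no match -> kept with NULL
  - enrollment 2 (Karen): course_id=5 -> matches Databases
  - enrollment 3 (Fiona): course_id=1 -> matches Programming
  - enrollment 4 (Helen): course_id=6 -> matches Physics
  - enrollment 5 (Carol): course_id=6 -> matches Physics
  - enrollment 6 (George): course_id=5 -> matches Databases
All 6 rows appear; 1 has NULL course.

SQL:
SELECT a.student, b.title AS course
FROM enrollments a
LEFT JOIN courses b ON a.course_id = b.id

Result:
student | course     
--------+------------
Aaron   | NULL       
Karen   | Databases  
Fiona   | Programming
Helen   | Physics    
Carol   | Physics    
George  | Databases  


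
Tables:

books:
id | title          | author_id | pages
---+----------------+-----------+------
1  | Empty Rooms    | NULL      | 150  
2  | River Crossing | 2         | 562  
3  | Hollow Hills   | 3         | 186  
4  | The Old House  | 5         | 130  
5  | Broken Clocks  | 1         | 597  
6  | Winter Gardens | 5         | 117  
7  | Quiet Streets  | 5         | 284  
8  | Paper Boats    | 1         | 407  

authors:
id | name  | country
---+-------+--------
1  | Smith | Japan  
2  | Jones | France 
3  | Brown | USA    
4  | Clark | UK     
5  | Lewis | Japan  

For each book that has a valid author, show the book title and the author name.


INNER JOIN keeps only books rows whose author_id matches an id in authors. Walk through each book:
  - book 1 (Empty Rooms): author_id=NULL, no match -> dropped
  - book 2 (River Crossing): author_id=2 -> matches Jones
  - book 3 (Hollow Hills): author_id=3 -> matches Brown
  - book 4 (The Old House): author_id=5 -> matches Lewis
  - book 5 (Broken Clocks): author_id=1 -> matches Smith
  - book 6 (Winter Gardens): author_id=5 -> matches Lewis
  - book 7 (Quiet Streets): author_id=5 -> matches Lewis
  - book 8 (Paper Boats): author_id=1 -> matches Smith
So 1 of 8 rows is dropped.

SQL:
SELECT a.title, b.name AS author
FROM books a
INNER JOIN authors b ON a.author_id = b.id

Result:
title          | author
---------------+-------
River Crossing | Jones 
Hollow Hills   | Brown 
The Old House  | Lewis 
Broken Clocks  | Smith 
Winter Gardens | Lewis 
Quiet Streets  | Lewis 
Paper Boats    | Smith 


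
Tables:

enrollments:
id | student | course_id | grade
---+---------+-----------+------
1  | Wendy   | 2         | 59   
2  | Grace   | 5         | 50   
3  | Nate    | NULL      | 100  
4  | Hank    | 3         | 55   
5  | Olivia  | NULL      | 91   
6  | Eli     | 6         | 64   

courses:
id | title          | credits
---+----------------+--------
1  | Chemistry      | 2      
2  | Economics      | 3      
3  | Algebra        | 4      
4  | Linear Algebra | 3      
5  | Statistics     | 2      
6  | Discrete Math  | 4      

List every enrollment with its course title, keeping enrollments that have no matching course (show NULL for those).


LEFT JOIN keeps every row from enrollments (the left table); where course_id has no match in courses, the course columns become NULL. Walk through each enrollment:
  - enrollment 1 (Wendy): course_id=2 -> matches Economics
  - enrollment 2 (Grace): course_id=5 -> matches Statistics
  - enrollment 3 (Nate): course_id=NULL, no match -> kept with NULL
  - enrollment 4 (Hank): course_id=3 -> matches Algebra
  - enrollment 5 (Olivia): course_id=NULL, no match -> kept with NULL
  - enrollment 6 (Eli): course_id=6 -> matches Discrete Math
All 6 rows appear; 2 have NULL course.

SQL:
SELECT a.student, b.title AS course
FROM enrollments a
LEFT JOIN courses b ON a.course_id = b.id

Result:
student | course       
--------+--------------
Wendy   | Economics    
Grace   | Statistics   
Nate    | NULL         
Hank    | Algebra      
Olivia  | NULL         
Eli     | Discrete Math


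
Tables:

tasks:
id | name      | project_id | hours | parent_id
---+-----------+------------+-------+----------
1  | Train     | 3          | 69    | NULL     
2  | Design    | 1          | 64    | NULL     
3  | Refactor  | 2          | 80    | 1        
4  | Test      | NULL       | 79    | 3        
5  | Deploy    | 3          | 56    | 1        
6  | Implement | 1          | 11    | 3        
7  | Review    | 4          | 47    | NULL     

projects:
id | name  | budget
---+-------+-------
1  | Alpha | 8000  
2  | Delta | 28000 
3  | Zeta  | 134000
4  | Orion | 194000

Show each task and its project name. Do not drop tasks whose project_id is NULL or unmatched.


LEFT JOIN keeps every row from tasks (the left table); where project_id has no match in projects, the project columns become NULL. Walk through each task:
  - task 1 (Train): project_id=3 -> matches Zeta
  - task 2 (Design): project_id=1 -> matches Alpha
  - task 3 (Refactor): project_id=2 -> matches Delta
  - task 4 (Test): project_id=NULL, no match -> kept with NULL
  - task 5 (Deploy): project_id=3 -> matches Zeta
  - task 6 (Implement): project_id=1 -> matches Alpha
  - task 7 (Review): project_id=4 -> matches Orion
All 7 rows appear; 1 has NULL project.

SQL:
SELECT a.name, b.name AS project
FROM tasks a
LEFT JOIN projects b ON a.project_id = b.id

Result:
name      | project
----------+--------
Train     | Zeta   
Design    | Alpha  
Refactor  | Delta  
Test      | NULL   
Deploy    | Zeta   
Implement | Alpha  
Review    | Orion  


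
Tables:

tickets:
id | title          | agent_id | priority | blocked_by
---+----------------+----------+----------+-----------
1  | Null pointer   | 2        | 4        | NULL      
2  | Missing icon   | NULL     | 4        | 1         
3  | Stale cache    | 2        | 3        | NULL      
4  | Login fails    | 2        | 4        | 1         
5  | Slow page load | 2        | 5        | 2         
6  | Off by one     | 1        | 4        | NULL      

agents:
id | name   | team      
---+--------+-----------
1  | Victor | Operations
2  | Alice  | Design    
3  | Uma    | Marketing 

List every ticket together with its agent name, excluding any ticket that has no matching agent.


INNER JOIN keeps only tickets rows whose agent_id matches an id in agents. Walk through each ticket:
  - ticket 1 (Null pointer): agent_id=2 -> matches Alice
  - ticket 2 (Missing icon): agent_id=NULL, no match -> dropped
  - ticket 3 (Stale cache): agent_id=2 -> matches Alice
  - ticket 4 (Login fails): agent_id=2 -> matches Alice
  - ticket 5 (Slow page load): agent_id=2 -> matches Alice
  - ticket 6 (Off by one): agent_id=1 -> matches Victor
So 1 of 6 rows is dropped.

SQL:
SELECT a.title, b.name AS agent
FROM tickets a
INNER JOIN agents b ON a.agent_id = b.id

Result:
title          | agent 
---------------+-------
Null pointer   | Alice 
Stale cache    | Alice 
Login fails    | Alice 
Slow page load | Alice 
Off by one     | Victor


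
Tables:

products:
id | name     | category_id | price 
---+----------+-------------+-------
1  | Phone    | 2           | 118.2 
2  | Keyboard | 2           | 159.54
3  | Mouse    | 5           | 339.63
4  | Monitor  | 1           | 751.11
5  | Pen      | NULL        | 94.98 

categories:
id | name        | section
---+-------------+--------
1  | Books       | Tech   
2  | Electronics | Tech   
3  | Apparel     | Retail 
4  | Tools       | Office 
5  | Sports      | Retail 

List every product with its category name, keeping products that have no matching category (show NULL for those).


LEFT JOIN keeps every row from products (the left table); where category_id has no match in categories, the category columns become NULL. Walk through each product:
  - product 1 (Phone): category_id=2 -> matches Electronics
  - product 2 (Keyboard): category_id=2 -> matches Electronics
  - product 3 (Mouse): category_id=5 -> matches Sports
  - product 4 (Monitor): category_id=1 -> matches Books
  - product 5 (Pen): category_id=NULL, no match -> kept with NULL
All 5 rows appear; 1 has NULL category.

SQL:
SELECT a.name, b.name AS category
FROM products a
LEFT JOIN categories b ON a.category_id = b.id

Result:
name     | category   
---------+------------
Phone    | Electronics
Keyboard | Electronics
Mouse    | Sports     
Monitor  | Books      
Pen      | NULL       


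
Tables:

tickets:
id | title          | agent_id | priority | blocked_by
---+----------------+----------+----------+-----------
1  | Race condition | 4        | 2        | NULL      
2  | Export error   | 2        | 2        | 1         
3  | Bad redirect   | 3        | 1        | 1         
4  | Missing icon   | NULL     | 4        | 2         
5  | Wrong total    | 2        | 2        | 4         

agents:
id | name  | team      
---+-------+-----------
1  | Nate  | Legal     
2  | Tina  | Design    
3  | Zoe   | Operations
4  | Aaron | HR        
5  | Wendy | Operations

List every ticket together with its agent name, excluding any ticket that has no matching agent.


INNER JOIN keeps only tickets rows whose agent_id matches an id in agents. Walk through each ticket:
  - ticket 1 (Race condition): agent_id=4 -> matches Aaron
  - ticket 2 (Export error): agent_id=2 -> matches Tina
  - ticket 3 (Bad redirect): agent_id=3 -> matches Zoe
  - ticket 4 (Missing icon): agent_id=NULL, no match -> dropped
  - ticket 5 (Wrong total): agent_id=2 -> matches Tina
So 1 of 5 rows is dropped.

SQL:
SELECT a.title, b.name AS agent
FROM tickets a
INNER JOIN agents b ON a.agent_id = b.id

Result:
title          | agent
---------------+------
Race condition | Aaron
Export error   | Tina 
Bad redirect   | Zoe  
Wrong total    | Tina 


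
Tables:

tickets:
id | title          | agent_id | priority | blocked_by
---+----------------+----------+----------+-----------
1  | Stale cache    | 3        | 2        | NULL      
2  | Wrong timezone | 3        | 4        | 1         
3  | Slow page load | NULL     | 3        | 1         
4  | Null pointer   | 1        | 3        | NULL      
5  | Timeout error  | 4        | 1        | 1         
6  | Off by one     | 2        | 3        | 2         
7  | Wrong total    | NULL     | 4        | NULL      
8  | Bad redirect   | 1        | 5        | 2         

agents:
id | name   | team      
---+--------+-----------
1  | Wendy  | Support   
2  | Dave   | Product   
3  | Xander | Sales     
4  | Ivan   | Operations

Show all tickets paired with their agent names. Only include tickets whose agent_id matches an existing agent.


INNER JOIN keeps only tickets rows whose agent_id matches an id in agents. Walk through each ticket:
  - ticket 1 (Stale cache): agent_id=3 -> matches Xander
  - ticket 2 (Wrong timezone): agent_id=3 -> matches Xander
  - ticket 3 (Slow page load): agent_id=NULL, no match -> dropped
  - ticket 4 (Null pointer): agent_id=1 -> matches Wendy
  - ticket 5 (Timeout error): agent_id=4 -> matches Ivan
  - ticket 6 (Off by one): agent_id=2 -> matches Dave
  - ticket 7 (Wrong total): agent_id=NULL, no match -> dropped
  - ticket 8 (Bad redirect): agent_id=1 -> matches Wendy
So 2 of 8 rows are dropped.

SQL:
SELECT a.title, b.name AS agent
FROM tickets a
INNER JOIN agents b ON a.agent_id = b.id

Result:
title          | agent 
---------------+-------
Stale cache    | Xander
Wrong timezone | Xander
Null pointer   | Wendy 
Timeout error  | Ivan  
Off by one     | Dave  
Bad redirect   | Wendy 


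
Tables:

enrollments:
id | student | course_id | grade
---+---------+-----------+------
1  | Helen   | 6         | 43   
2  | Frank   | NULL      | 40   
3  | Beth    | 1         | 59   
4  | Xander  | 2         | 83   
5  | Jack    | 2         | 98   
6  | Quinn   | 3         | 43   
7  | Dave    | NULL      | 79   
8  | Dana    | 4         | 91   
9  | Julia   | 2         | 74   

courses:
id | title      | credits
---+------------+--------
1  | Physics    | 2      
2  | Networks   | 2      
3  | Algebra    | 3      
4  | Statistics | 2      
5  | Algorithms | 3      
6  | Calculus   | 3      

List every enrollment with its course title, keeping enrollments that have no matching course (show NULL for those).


LEFT JOIN keeps every row from enrollments (the left table); where course_id has no match in courses, the course columns become NULL. Walk through each enrollment:
  - enrollment 1 (Helen): course_id=6 -> matches Calculus
  - enrollment 2 (Frank): course_id=NULL, no match -> kept with NULL
  - enrollment 3 (Beth): course_id=1 -> matches Physics
  - enrollment 4 (Xander): course_id=2 -> matches Networks
  - enrollment 5 (Jack): course_id=2 -> matches Networks
  - enrollment 6 (Quinn): course_id=3 -> matches Algebra
  - enrollment 7 (Dave): course_id=NULL, no match -> kept with NULL
  - enrollment 8 (Dana): course_id=4 -> matches Statistics
  - enrollment 9 (Julia): course_id=2 -> matches Networks
All 9 rows appear; 2 have NULL course.

SQL:
SELECT a.student, b.title AS course
FROM enrollments a
LEFT JOIN courses b ON a.course_id = b.id

Result:
student | course    
--------+-----------
Helen   | Calculus  
Frank   | NULL      
Beth    | Physics   
Xander  | Networks  
Jack    | Networks  
Quinn   | Algebra   
Dave    | NULL      
Dana    | Statistics
Julia   | Networks  


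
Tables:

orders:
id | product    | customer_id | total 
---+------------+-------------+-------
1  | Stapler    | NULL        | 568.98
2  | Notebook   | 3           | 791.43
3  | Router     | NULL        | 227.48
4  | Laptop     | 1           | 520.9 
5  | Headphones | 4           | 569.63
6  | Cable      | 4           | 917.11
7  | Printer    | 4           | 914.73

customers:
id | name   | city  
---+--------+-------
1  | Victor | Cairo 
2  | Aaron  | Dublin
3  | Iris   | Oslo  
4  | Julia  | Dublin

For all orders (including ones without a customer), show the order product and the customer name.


LEFT JOIN keeps every row from orders (the left table); where customer_id has no match in customers, the customer columns become NULL. Walk through each order:
  - order 1 (Stapler): customer_id=NULL, no match -> kept with NULL
  - order 2 (Notebook): customer_id=3 -> matches Iris
  - order 3 (Router): customer_id=NULL, no match -> kept with NULL
  - order 4 (Laptop): customer_id=1 -> matches Victor
  - order 5 (Headphones): customer_id=4 -> matches Julia
  - order 6 (Cable): customer_id=4 -> matches Julia
  - order 7 (Printer): customer_id=4 -> matches Julia
All 7 rows appear; 2 have NULL customer.

SQL:
SELECT a.product, b.name AS customer
FROM orders a
LEFT JOIN customers b ON a.customer_id = b.id

Result:
product    | customer
-----------+---------
Stapler    | NULL    
Notebook   | Iris    
Router     | NULL    
Laptop     | Victor  
Headphones | Julia   
Cable      | Julia   
Printer    | Julia   


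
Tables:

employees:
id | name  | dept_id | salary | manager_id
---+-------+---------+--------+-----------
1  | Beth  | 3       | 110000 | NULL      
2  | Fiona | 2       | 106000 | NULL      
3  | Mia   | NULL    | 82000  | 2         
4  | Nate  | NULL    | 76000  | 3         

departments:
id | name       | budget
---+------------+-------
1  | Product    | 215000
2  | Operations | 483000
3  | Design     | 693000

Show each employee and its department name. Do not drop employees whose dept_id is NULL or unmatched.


LEFT JOIN keeps every row from employees (the left table); where dept_id has no match in departments, the department columns become NULL. Walk through each employee:
  - employee 1 (Beth): dept_id=3 -> matches Design
  - employee 2 (Fiona): dept_id=2 -> matches Operations
  - employee 3 (Mia): dept_id=NULL, no match -> kept with NULL
  - employee 4 (Nate): dept_id=NULL, no match -> kept with NULL
All 4 rows appear; 2 have NULL department.

SQL:
SELECT a.name, b.name AS department
FROM employees a
LEFT JOIN departments b ON a.dept_id = b.id

Result:
name  | department
------+-----------
Beth  | Design    
Fiona | Operations
Mia   | NULL      
Nate  | NULL      


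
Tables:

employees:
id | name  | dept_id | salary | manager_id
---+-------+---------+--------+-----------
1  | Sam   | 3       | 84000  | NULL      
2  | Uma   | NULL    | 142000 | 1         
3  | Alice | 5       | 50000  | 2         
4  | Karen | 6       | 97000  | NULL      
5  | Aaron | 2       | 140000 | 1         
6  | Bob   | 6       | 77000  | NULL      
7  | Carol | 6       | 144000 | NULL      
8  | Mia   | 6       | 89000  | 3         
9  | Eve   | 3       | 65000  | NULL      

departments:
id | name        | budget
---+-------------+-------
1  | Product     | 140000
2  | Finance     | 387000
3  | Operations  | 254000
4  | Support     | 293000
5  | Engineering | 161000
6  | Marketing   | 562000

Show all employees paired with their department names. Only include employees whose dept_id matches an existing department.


INNER JOIN keeps only employees rows whose dept_id matches an id in departments. Walk through each employee:
  - employee 1 (Sam): dept_id=3 -> matches Operations
  - employee 2 (Uma): dept_id=NULL, no match -> dropped
  - employee 3 (Alice): dept_id=5 -> matches Engineering
  - employee 4 (Karen): dept_id=6 -> matches Marketing
  - employee 5 (Aaron): dept_id=2 -> matches Finance
  - employee 6 (Bob): dept_id=6 -> matches Marketing
  - employee 7 (Carol): dept_id=6 -> matches Marketing
  - employee 8 (Mia): dept_id=6 -> matches Marketing
  - employee 9 (Eve): dept_id=3 -> matches Operations
So 1 of 9 rows is dropped.

SQL:
SELECT a.name, b.name AS department
FROM employees a
INNER JOIN departments b ON a.dept_id = b.id

Result:
name  | department 
------+------------
Sam   | Operations 
Alice | Engineering
Karen | Marketing  
Aaron | Finance    
Bob   | Marketing  
Carol | Marketing  
Mia   | Marketing  
Eve   | Operations 


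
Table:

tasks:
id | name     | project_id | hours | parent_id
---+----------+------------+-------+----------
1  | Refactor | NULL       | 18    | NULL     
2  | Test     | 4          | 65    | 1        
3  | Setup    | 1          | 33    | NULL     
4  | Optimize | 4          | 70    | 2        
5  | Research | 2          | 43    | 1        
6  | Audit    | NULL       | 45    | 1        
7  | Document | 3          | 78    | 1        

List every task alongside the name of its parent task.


This is a self-join: tasks is joined to a second copy of itself, matching each row's parent_id to another row's id. Use LEFT JOIN so rows with parent_id=NULL are kept.
  - task 1 (Refactor): parent_id=NULL -> NULL
  - task 2 (Test): parent_id=1 -> Refactor
  - task 3 (Setup): parent_id=NULL -> NULL
  - task 4 (Optimize): parent_id=2 -> Test
  - task 5 (Research): parent_id=1 -> Refactor
  - task 6 (Audit): parent_id=1 -> Refactor
  - task 7 (Document): parent_id=1 -> Refactor

SQL:
SELECT a.name AS item, b.name AS parent
FROM tasks a
LEFT JOIN tasks b ON a.parent_id = b.id

Result:
item     | parent  
---------+---------
Refactor | NULL    
Test     | Refactor
Setup    | NULL    
Optimize | Test    
Research | Refactor
Audit    | Refactor
Document | Refactor


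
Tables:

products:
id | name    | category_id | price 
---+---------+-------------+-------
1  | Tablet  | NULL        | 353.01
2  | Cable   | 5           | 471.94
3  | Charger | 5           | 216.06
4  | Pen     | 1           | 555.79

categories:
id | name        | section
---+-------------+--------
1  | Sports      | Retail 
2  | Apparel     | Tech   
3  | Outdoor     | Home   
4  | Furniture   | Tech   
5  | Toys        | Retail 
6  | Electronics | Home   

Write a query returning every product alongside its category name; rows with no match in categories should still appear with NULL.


LEFT JOIN keeps every row from products (the left table); where category_id has no match in categories, the category columns become NULL. Walk through each product:
  - product 1 (Tablet): category_id=NULL, no match -> kept with NULL
  - product 2 (Cable): category_id=5 -> matches Toys
  - product 3 (Charger): category_id=5 -> matches Toys
  - product 4 (Pen): category_id=1 -> matches Sports
All 4 rows appear; 1 has NULL category.

SQL:
SELECT a.name, b.name AS category
FROM products a
LEFT JOIN categories b ON a.category_id = b.id

Result:
name    | category
--------+---------
Tablet  | NULL    
Cable   | Toys    
Charger | Toys    
Pen     | Sports  


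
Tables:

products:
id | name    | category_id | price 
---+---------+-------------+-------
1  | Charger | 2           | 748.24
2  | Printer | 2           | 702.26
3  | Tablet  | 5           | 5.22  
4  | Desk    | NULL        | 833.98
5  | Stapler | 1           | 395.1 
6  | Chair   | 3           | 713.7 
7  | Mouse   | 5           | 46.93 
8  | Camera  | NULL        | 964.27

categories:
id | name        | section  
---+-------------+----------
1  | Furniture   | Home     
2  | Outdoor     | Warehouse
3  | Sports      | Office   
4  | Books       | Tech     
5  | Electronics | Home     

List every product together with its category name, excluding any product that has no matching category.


INNER JOIN keeps only products rows whose category_id matches an id in categories. Walk through each product:
  - product 1 (Charger): category_id=2 -> matches Outdoor
  - product 2 (Printer): category_id=2 -> matches Outdoor
  - product 3 (Tablet): category_id=5 -> matches Electronics
  - product 4 (Desk): category_id=NULL, no match -> dropped
  - product 5 (Stapler): category_id=1 -> matches Furniture
  - product 6 (Chair): category_id=3 -> matches Sports
  - product 7 (Mouse): category_id=5 -> matches Electronics
  - product 8 (Camera): category_id=NULL, no match -> dropped
So 2 of 8 rows are dropped.

SQL:
SELECT a.name, b.name AS category
FROM products a
INNER JOIN categories b ON a.category_id = b.id

Result:
name    | category   
--------+------------
Charger | Outdoor    
Printer | Outdoor    
Tablet  | Electronics
Stapler | Furniture  
Chair   | Sports     
Mouse   | Electronics


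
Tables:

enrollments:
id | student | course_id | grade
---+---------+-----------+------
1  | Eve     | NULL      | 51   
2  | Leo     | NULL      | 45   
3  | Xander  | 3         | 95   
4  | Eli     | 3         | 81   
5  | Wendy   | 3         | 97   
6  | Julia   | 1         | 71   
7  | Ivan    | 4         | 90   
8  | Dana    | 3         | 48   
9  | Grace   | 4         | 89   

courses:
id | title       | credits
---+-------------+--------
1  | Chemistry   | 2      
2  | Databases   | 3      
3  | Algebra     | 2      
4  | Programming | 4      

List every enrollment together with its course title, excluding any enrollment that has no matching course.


INNER JOIN keeps only enrollments rows whose course_id matches an id in courses. Walk through each enrollment:
  - enrollment 1 (Eve): course_id=NULL, no match -> dropped
  - enrollment 2 (Leo): course_id=NULL, no match -> dropped
  - enrollment 3 (Xander): course_id=3 -> matches Algebra
  - enrollment 4 (Eli): course_id=3 -> matches Algebra
  - enrollment 5 (Wendy): course_id=3 -> matches Algebra
  - enrollment 6 (Julia): course_id=1 -> matches Chemistry
  - enrollment 7 (Ivan): course_id=4 -> matches Programming
  - enrollment 8 (Dana): course_id=3 -> matches Algebra
  - enrollment 9 (Grace): course_id=4 -> matches Programming
So 2 of 9 rows are dropped.

SQL:
SELECT a.student, b.title AS course
FROM enrollments a
INNER JOIN courses b ON a.course_id = b.id

Result:
student | course     
--------+------------
Xander  | Algebra    
Eli     | Algebra    
Wendy   | Algebra    
Julia   | Chemistry  
Ivan    | Programming
Dana    | Algebra    
Grace   | Programming


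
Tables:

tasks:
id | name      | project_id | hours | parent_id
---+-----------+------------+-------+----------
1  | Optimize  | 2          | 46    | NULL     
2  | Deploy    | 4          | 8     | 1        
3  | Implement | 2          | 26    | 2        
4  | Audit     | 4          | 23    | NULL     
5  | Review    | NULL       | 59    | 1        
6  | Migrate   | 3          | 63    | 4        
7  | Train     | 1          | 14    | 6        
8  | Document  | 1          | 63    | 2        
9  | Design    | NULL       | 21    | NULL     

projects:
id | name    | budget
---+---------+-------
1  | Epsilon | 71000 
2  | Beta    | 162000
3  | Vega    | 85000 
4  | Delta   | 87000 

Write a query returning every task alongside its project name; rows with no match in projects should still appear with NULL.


LEFT JOIN keeps every row from tasks (the left table); where project_id has no match in projects, the project columns become NULL. Walk through each task:
  - task 1 (Optimize): project_id=2 -> matches Beta
  - task 2 (Deploy): project_id=4 -> matches Delta
  - task 3 (Implement): project_id=2 -> matches Beta
  - task 4 (Audit): project_id=4 -> matches Delta
  - task 5 (Review): project_id=NULL, no match -> kept with NULL
  - task 6 (Migrate): project_id=3 -> matches Vega
  - task 7 (Train): project_id=1 -> matches Epsilon
  - task 8 (Document): project_id=1 -> matches Epsilon
  - task 9 (Design): project_id=NULL, no match -> kept with NULL
All 9 rows appear; 2 have NULL project.

SQL:
SELECT a.name, b.name AS project
FROM tasks a
LEFT JOIN projects b ON a.project_id = b.id

Result:
name      | project
----------+--------
Optimize  | Beta   
Deploy    | Delta  
Implement | Beta   
Audit     | Delta  
Review    | NULL   
Migrate   | Vega   
Train     | Epsilon
Document  | Epsilon
Design    | NULL   


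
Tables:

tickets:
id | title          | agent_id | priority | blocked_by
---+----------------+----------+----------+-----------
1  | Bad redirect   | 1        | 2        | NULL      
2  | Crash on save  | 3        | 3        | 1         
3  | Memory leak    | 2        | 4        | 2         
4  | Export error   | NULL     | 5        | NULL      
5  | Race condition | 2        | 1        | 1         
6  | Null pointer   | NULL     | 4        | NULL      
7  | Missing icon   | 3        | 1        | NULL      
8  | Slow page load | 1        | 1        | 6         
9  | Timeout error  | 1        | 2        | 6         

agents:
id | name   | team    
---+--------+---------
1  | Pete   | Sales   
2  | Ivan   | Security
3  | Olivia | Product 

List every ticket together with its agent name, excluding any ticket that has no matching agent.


INNER JOIN keeps only tickets rows whose agent_id matches an id in agents. Walk through each ticket:
  - ticket 1 (Bad redirect): agent_id=1 -> matches Pete
  - ticket 2 (Crash on save): agent_id=3 -> matches Olivia
  - ticket 3 (Memory leak): agent_id=2 -> matches Ivan
  - ticket 4 (Export error): agent_id=NULL, no match -> dropped
  - ticket 5 (Race condition): agent_id=2 -> matches Ivan
  - ticket 6 (Null pointer): agent_id=NULL, no match -> dropped
  - ticket 7 (Missing icon): agent_id=3 -> matches Olivia
  - ticket 8 (Slow page load): agent_id=1 -> matches Pete
  - ticket 9 (Timeout error): agent_id=1 -> matches Pete
So 2 of 9 rows are dropped.

SQL:
SELECT a.title, b.name AS agent
FROM tickets a
INNER JOIN agents b ON a.agent_id = b.id

Result:
title          | agent 
---------------+-------
Bad redirect   | Pete  
Crash on save  | Olivia
Memory leak    | Ivan  
Race condition | Ivan  
Missing icon   | Olivia
Slow page load | Pete  
Timeout error  | Pete  


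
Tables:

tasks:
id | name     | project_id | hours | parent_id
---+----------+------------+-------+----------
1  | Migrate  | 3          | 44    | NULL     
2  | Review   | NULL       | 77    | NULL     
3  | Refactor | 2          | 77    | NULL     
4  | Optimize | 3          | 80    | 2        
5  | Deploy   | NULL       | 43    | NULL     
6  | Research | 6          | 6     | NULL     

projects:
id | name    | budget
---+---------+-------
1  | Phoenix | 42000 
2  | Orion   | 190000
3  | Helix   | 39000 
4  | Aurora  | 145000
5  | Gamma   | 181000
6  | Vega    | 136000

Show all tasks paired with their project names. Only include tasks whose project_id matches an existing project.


INNER JOIN keeps only tasks rows whose project_id matches an id in projects. Walk through each task:
  - task 1 (Migrate): project_id=3 -> matches Helix
  - task 2 (Review): project_id=NULL, no match -> dropped
  - task 3 (Refactor): project_id=2 -> matches Orion
  - task 4 (Optimize): project_id=3 -> matches Helix
  - task 5 (Deploy): project_id=NULL, no match -> dropped
  - task 6 (Research): project_id=6 -> matches Vega
So 2 of 6 rows are dropped.

SQL:
SELECT a.name, b.name AS project
FROM tasks a
INNER JOIN projects b ON a.project_id = b.id

Result:
name     | project
---------+--------
Migrate  | Helix  
Refactor | Orion  
Optimize | Helix  
Research | Vega   


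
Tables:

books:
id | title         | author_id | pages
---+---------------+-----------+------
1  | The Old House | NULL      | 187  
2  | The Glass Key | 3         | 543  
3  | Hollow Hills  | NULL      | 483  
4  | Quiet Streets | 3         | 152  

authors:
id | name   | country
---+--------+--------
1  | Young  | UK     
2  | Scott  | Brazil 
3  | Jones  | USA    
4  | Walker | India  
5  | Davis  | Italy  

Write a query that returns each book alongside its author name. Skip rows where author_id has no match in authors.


INNER JOIN keeps only books rows whose author_id matches an id in authors. Walk through each book:
  - book 1 (The Old House): author_id=NULL, no match -> dropped
  - book 2 (The Glass Key): author_id=3 -> matches Jones
  - book 3 (Hollow Hills): author_id=NULL, no match -> dropped
  - book 4 (Quiet Streets): author_id=3 -> matches Jones
So 2 of 4 rows are dropped.

SQL:
SELECT a.title, b.name AS author
FROM books a
INNER JOIN authors b ON a.author_id = b.id

Result:
title         | author
--------------+-------
The Glass Key | Jones 
Quiet Streets | Jones 


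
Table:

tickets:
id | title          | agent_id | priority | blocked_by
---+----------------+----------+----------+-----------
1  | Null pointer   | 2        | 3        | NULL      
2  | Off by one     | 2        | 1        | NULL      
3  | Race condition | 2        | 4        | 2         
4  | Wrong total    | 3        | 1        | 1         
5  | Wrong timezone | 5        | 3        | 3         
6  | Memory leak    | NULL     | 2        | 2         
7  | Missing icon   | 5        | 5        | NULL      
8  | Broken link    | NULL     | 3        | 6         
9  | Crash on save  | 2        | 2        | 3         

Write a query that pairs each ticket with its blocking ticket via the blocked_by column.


This is a self-join: tickets is joined to a second copy of itself, matching each row's blocked_by to another row's id. Use LEFT JOIN so rows with blocked_by=NULL are kept.
  - ticket 1 (Null pointer): blocked_by=NULL -> NULL
  - ticket 2 (Off by one): blocked_by=NULL -> NULL
  - ticket 3 (Race condition): blocked_by=2 -> Off by one
  - ticket 4 (Wrong total): blocked_by=1 -> Null pointer
  - ticket 5 (Wrong timezone): blocked_by=3 -> Race condition
  - ticket 6 (Memory leak): blocked_by=2 -> Off by one
  - ticket 7 (Missing icon): blocked_by=NULL -> NULL
  - ticket 8 (Broken link): blocked_by=6 -> Memory leak
  - ticket 9 (Crash on save): blocked_by=3 -> Race condition

SQL:
SELECT a.title AS item, b.title AS blocked_by
FROM tickets a
LEFT JOIN tickets b ON a.blocked_by = b.id

Result:
item           | blocked_by    
---------------+---------------
Null pointer   | NULL          
Off by one     | NULL          
Race condition | Off by one    
Wrong total    | Null pointer  
Wrong timezone | Race condition
Memory leak    | Off by one    
Missing icon   | NULL          
Broken link    | Memory leak   
Crash on save  | Race condition


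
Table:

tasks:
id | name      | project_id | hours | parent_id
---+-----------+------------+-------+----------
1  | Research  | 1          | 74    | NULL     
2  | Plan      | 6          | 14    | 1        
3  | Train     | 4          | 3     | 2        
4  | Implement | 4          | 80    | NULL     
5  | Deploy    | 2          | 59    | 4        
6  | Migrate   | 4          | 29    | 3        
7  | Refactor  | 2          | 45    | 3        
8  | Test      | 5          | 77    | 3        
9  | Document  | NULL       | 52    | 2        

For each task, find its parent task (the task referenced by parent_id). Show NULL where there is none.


This is a self-join: tasks is joined to a second copy of itself, matching each row's parent_id to another row's id. Use LEFT JOIN so rows with parent_id=NULL are kept.
  - task 1 (Research): parent_id=NULL -> NULL
  - task 2 (Plan): parent_id=1 -> Research
  - task 3 (Train): parent_id=2 -> Plan
  - task 4 (Implement): parent_id=NULL -> NULL
  - task 5 (Deploy): parent_id=4 -> Implement
  - task 6 (Migrate): parent_id=3 -> Train
  - task 7 (Refactor): parent_id=3 -> Train
  - task 8 (Test): parent_id=3 -> Train
  - task 9 (Document): parent_id=2 -> Plan

SQL:
SELECT a.name AS item, b.name AS parent
FROM tasks a
LEFT JOIN tasks b ON a.parent_id = b.id

Result:
item      | parent   
----------+----------
Research  | NULL     
Plan      | Research 
Train     | Plan     
Implement | NULL     
Deploy    | Implement
Migrate   | Train    
Refactor  | Train    
Test      | Train    
Document  | Plan     


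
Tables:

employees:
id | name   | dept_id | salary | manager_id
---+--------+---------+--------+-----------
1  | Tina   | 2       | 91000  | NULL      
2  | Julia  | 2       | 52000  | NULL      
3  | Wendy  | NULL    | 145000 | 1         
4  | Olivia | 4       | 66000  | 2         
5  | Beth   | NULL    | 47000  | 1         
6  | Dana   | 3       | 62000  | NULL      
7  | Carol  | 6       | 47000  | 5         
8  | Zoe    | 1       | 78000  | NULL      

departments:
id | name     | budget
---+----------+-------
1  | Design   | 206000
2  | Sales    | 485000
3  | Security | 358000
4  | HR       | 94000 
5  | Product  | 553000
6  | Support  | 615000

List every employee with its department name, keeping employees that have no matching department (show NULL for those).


LEFT JOIN keeps every row from employees (the left table); where dept_id has no match in departments, the department columns become NULL. Walk through each employee:
  - employee 1 (Tina): dept_id=2 -> matches Sales
  - employee 2 (Julia): dept_id=2 -> matches Sales
  - employee 3 (Wendy): dept_id=NULL, no match -> kept with NULL
  - employee 4 (Olivia): dept_id=4 -> matches HR
  - employee 5 (Beth): dept_id=NULL, no match -> kept with NULL
  - employee 6 (Dana): dept_id=3 -> matches Security
  - employee 7 (Carol): dept_id=6 -> matches Support
  - employee 8 (Zoe): dept_id=1 -> matches Design
All 8 rows appear; 2 have NULL department.

SQL:
SELECT a.name, b.name AS department
FROM employees a
LEFT JOIN departments b ON a.dept_id = b.id

Result:
name   | department
-------+-----------
Tina   | Sales     
Julia  | Sales     
Wendy  | NULL      
Olivia | HR        
Beth   | NULL      
Dana   | Security  
Carol  | Support   
Zoe    | Design    


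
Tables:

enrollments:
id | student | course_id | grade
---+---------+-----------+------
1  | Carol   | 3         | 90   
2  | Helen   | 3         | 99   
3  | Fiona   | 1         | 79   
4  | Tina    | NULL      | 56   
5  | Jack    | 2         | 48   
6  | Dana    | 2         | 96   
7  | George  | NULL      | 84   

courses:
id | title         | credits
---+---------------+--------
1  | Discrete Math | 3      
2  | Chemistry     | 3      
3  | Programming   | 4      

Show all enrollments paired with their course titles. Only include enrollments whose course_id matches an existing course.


INNER JOIN keeps only enrollments rows whose course_id matches an id in courses. Walk through each enrollment:
  - enrollment 1 (Carol): course_id=3 -> matches Programming
  - enrollment 2 (Helen): course_id=3 -> matches Programming
  - enrollment 3 (Fiona): course_id=1 -> matches Discrete Math
  - enrollment 4 (Tina): course_id=NULL, no match -> dropped
  - enrollment 5 (Jack): course_id=2 -> matches Chemistry
  - enrollment 6 (Dana): course_id=2 -> matches Chemistry
  - enrollment 7 (George): course_id=NULL, no match -> dropped
So 2 of 7 rows are dropped.

SQL:
SELECT a.student, b.title AS course
FROM enrollments a
INNER JOIN courses b ON a.course_id = b.id

Result:
student | course       
--------+--------------
Carol   | Programming  
Helen   | Programming  
Fiona   | Discrete Math
Jack    | Chemistry    
Dana    | Chemistry    


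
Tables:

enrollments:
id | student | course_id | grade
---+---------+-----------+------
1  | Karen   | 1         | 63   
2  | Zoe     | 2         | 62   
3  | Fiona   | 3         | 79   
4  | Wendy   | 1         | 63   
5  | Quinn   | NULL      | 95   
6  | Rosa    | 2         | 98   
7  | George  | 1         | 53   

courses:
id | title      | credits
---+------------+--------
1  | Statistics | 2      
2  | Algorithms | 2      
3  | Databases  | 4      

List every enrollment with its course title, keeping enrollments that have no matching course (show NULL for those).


LEFT JOIN keeps every row from enrollments (the left table); where course_id has no match in courses, the course columns become NULL. Walk through each enrollment:
  - enrollment 1 (Karen): course_id=1 -> matches Statistics
  - enrollment 2 (Zoe): course_id=2 -> matches Algorithms
  - enrollment 3 (Fiona): course_id=3 -> matches Databases
  - enrollment 4 (Wendy): course_id=1 -> matches Statistics
  - enrollment 5 (Quinn): course_id=NULL, no match -> kept with NULL
  - enrollment 6 (Rosa): course_id=2 -> matches Algorithms
  - enrollment 7 (George): course_id=1 -> matches Statistics
All 7 rows appear; 1 has NULL course.

SQL:
SELECT a.student, b.title AS course
FROM enrollments a
LEFT JOIN courses b ON a.course_id = b.id

Result:
student | course    
--------+-----------
Karen   | Statistics
Zoe     | Algorithms
Fiona   | Databases 
Wendy   | Statistics
Quinn   | NULL      
Rosa    | Algorithms
George  | Statistics


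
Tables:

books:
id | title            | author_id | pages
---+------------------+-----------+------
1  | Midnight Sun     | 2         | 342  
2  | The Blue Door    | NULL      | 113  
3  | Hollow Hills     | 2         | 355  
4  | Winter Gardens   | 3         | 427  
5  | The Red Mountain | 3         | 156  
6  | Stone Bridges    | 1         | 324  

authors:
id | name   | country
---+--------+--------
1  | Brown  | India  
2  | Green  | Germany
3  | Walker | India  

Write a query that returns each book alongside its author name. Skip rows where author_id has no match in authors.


INNER JOIN keeps only books rows whose author_id matches an id in authors. Walk through each book:
  - book 1 (Midnight Sun): author_id=2 -> matches Green
  - book 2 (The Blue Door): author_id=NULL, no match -> dropped
  - book 3 (Hollow Hills): author_id=2 -> matches Green
  - book 4 (Winter Gardens): author_id=3 -> matches Walker
  - book 5 (The Red Mountain): author_id=3 -> matches Walker
  - book 6 (Stone Bridges): author_id=1 -> matches Brown
So 1 of 6 rows is dropped.

SQL:
SELECT a.title, b.name AS author
FROM books a
INNER JOIN authors b ON a.author_id = b.id

Result:
title            | author
-----------------+-------
Midnight Sun     | Green 
Hollow Hills     | Green 
Winter Gardens   | Walker
The Red Mountain | Walker
Stone Bridges    | Brown 
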